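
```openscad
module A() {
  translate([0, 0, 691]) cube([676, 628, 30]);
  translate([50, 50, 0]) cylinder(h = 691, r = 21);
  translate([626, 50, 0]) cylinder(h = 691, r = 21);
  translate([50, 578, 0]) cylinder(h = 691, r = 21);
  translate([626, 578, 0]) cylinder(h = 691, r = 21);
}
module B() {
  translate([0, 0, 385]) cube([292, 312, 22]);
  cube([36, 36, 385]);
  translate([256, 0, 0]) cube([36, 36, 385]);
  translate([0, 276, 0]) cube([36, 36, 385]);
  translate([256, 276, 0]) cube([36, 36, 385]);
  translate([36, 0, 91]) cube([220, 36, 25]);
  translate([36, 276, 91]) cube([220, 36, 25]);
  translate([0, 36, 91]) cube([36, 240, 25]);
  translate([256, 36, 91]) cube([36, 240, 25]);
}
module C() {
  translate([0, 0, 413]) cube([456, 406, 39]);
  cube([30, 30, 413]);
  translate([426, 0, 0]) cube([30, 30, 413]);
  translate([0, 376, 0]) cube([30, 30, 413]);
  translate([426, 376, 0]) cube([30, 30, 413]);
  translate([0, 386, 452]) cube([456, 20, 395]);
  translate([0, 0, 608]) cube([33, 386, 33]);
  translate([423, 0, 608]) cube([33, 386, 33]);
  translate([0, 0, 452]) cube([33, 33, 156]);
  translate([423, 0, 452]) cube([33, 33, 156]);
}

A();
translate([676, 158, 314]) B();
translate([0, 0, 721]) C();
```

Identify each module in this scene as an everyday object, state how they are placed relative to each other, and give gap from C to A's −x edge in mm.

The chair's min-x is at 0; the table's min-x is 0; gap = 0 mm.

A is a table. B is a stool. C is a chair. The stool is beside the table with their tops flush at z = 721. The chair is on top of the table. The gap from the chair to the table's −x edge is 0 mm.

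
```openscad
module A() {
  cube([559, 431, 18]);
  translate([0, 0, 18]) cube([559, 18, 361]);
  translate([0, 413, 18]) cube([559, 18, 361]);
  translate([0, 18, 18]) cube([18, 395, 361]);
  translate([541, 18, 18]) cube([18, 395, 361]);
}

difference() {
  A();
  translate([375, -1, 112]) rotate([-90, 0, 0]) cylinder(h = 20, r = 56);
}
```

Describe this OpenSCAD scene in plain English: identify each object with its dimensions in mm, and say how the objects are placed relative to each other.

A is an open storage box with external size 559×431×379 mm and wall thickness 18 mm (the base is also 18 mm thick). The base covers the whole footprint; the four walls stand on the base, with the y-facing walls full-width and the x-facing walls fitting between their inner faces.

The open box has a circular hole of radius 56 mm through its front wall, centred at (x = 375, z = 112).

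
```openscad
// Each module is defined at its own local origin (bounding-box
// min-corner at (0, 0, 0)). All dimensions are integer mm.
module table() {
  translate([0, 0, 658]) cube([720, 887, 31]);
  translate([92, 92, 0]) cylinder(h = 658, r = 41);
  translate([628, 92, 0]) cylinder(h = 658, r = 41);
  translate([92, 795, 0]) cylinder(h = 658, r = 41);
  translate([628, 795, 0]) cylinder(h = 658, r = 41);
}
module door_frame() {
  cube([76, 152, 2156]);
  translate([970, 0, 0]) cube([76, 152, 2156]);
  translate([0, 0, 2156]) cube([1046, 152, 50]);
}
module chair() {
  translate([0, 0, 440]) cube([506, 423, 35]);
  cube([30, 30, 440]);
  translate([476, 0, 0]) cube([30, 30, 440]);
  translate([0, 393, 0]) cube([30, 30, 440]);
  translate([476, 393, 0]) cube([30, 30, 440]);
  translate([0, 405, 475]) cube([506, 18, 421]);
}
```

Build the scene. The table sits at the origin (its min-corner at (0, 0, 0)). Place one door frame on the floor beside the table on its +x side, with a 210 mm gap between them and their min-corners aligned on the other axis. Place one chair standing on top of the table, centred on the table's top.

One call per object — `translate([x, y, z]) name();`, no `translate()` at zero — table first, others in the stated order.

table();
translate([930, 0, 0]) door_frame();
translate([107, 232, 689]) chair();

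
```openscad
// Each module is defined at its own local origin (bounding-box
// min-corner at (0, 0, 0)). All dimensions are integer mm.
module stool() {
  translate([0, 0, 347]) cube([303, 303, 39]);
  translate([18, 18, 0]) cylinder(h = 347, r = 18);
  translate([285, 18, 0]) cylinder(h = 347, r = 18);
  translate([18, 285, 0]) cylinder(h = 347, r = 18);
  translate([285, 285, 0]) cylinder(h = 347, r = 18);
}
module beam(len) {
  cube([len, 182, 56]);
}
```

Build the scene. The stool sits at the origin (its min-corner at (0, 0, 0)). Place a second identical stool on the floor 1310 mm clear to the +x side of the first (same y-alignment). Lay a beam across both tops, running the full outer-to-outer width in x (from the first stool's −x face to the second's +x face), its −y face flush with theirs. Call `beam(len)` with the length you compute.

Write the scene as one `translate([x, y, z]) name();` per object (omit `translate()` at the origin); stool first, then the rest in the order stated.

stool();
translate([1613, 0, 0]) stool();
translate([0, 0, 386]) beam(1916);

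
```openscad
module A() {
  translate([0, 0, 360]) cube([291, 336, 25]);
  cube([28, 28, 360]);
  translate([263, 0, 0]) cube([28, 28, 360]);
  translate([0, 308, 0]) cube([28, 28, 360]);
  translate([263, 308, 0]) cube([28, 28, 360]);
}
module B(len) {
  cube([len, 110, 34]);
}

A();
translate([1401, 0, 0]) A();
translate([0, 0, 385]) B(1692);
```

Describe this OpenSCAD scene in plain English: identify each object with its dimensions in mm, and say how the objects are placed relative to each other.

A is a four-legged stool. The seat is a 291×336×25 mm slab whose top surface is at z = 385 mm; four square legs, each 28×28 mm in cross-section, run from the floor (z = 0) to the underside of the seat, each flush with a corner of the seat.

B is a rectangular beam 1692 mm long (x), 110 mm deep (y), 34 mm thick (z).

The beam spans the tops of two stools placed 1110 mm apart, resting at z = 385 mm.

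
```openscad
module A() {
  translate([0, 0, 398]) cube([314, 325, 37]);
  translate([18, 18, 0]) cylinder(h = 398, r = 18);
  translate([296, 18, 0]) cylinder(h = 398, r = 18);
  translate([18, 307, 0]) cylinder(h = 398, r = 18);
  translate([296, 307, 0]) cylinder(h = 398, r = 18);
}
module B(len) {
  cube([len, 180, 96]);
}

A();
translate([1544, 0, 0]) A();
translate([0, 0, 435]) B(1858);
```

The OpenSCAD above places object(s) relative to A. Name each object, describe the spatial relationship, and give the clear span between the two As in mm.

Second stool starts at x = 1544; first ends at x = 314; clear span = 1544 − 314 = 1230 mm.

A is a stool. B is a beam. A beam spans the tops of two stools. The clear span between the two stools is 1230 mm.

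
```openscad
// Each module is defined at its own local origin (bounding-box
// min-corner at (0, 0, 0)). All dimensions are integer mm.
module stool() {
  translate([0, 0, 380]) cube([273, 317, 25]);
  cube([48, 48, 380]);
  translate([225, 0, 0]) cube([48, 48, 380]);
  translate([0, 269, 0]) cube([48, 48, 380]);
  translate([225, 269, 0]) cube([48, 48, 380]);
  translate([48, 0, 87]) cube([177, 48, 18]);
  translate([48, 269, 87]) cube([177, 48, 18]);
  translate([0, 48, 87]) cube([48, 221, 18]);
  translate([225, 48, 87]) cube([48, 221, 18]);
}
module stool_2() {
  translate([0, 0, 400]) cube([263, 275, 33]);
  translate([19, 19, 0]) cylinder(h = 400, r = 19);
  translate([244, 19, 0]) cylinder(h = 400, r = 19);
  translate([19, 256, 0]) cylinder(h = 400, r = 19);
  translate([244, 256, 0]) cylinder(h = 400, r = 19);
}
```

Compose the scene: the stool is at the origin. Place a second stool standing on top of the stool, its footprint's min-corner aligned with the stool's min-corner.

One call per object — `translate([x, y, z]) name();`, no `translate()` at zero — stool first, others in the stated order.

stool();
translate([0, 0, 405]) stool_2();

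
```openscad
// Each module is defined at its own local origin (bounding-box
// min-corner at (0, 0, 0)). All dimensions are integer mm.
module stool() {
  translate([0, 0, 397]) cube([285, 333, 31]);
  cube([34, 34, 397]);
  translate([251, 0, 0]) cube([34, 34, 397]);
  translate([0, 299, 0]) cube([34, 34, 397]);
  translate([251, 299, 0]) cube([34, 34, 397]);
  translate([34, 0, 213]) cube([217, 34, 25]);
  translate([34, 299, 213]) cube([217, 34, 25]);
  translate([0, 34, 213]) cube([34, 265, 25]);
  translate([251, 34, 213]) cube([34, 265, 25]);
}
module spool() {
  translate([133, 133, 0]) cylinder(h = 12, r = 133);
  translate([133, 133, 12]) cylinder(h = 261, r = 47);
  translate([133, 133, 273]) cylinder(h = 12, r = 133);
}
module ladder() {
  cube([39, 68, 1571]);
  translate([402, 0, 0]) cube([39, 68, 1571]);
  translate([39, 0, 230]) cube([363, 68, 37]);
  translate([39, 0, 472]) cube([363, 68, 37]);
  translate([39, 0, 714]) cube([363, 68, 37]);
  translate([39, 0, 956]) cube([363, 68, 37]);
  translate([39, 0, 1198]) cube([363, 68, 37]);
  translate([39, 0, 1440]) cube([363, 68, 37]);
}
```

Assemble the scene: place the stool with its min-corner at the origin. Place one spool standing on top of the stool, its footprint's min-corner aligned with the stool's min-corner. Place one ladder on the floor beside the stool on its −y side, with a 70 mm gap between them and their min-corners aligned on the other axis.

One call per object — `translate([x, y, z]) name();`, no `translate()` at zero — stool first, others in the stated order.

stool();
translate([0, 0, 428]) spool();
translate([0, -138, 0]) ladder();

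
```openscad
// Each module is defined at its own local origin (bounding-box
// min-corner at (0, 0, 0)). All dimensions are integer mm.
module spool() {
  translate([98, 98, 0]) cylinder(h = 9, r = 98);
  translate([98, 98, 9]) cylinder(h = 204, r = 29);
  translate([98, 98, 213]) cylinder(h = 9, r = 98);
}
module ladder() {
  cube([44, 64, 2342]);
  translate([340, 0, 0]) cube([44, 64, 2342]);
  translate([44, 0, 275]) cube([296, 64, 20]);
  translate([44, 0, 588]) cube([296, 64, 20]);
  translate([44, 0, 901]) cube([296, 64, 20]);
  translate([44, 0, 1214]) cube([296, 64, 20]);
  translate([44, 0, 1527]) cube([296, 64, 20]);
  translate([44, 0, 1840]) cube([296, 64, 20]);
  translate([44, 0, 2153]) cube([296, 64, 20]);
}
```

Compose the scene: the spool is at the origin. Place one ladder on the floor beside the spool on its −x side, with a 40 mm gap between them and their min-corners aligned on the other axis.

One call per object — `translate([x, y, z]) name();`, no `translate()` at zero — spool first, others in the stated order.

spool();
translate([-424, 0, 0]) ladder();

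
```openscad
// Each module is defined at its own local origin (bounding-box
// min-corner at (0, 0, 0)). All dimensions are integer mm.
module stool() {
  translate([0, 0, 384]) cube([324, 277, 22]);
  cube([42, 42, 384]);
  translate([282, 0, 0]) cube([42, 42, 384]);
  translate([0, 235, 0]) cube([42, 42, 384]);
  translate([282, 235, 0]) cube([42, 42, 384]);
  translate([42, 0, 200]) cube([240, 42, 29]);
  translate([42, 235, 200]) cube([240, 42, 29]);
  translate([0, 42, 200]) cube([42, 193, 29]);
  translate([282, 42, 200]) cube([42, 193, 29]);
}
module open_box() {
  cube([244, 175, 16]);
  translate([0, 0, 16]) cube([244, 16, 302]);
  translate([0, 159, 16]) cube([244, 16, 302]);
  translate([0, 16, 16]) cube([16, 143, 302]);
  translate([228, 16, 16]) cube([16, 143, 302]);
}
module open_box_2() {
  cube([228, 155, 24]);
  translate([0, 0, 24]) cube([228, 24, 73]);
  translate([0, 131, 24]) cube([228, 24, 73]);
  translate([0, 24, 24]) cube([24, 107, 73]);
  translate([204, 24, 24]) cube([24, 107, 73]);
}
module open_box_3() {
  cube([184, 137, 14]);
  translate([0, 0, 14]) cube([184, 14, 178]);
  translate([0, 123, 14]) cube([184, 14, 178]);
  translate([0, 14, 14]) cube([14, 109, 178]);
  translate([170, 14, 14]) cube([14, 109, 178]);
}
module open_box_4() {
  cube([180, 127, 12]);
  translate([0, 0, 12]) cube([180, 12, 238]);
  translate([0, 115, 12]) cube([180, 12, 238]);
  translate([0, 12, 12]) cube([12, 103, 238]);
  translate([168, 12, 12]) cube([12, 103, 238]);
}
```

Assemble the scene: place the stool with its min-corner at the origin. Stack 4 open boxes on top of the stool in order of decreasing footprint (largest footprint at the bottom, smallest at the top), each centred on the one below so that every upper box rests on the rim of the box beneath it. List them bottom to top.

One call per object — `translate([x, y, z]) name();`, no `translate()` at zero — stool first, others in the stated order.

stool();
translate([40, 51, 406]) open_box();
translate([48, 61, 724]) open_box_2();
translate([70, 70, 821]) open_box_3();
translate([72, 75, 1013]) open_box_4();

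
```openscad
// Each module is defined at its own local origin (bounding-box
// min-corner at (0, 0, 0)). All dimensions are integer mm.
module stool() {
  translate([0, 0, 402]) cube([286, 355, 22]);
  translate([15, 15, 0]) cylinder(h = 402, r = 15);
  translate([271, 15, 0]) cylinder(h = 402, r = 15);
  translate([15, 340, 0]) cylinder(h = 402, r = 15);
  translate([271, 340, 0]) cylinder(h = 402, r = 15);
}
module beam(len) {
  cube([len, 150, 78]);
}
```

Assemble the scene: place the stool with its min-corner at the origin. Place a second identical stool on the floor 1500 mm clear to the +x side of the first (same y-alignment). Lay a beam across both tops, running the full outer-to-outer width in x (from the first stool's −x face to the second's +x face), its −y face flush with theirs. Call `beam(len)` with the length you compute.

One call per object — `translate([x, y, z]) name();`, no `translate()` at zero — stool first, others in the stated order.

stool();
translate([1786, 0, 0]) stool();
translate([0, 0, 424]) beam(2072);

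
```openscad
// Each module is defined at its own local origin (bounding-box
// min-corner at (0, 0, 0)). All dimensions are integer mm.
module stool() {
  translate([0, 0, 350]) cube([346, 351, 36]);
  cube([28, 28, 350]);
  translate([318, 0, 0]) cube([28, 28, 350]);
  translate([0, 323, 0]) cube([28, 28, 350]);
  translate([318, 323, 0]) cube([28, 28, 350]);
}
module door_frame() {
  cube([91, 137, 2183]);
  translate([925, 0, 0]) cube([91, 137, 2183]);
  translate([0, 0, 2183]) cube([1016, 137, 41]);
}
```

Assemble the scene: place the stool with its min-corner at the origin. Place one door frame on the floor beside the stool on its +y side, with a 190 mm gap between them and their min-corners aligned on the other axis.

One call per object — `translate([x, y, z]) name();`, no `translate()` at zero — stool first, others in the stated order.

stool();
translate([0, 541, 0]) door_frame();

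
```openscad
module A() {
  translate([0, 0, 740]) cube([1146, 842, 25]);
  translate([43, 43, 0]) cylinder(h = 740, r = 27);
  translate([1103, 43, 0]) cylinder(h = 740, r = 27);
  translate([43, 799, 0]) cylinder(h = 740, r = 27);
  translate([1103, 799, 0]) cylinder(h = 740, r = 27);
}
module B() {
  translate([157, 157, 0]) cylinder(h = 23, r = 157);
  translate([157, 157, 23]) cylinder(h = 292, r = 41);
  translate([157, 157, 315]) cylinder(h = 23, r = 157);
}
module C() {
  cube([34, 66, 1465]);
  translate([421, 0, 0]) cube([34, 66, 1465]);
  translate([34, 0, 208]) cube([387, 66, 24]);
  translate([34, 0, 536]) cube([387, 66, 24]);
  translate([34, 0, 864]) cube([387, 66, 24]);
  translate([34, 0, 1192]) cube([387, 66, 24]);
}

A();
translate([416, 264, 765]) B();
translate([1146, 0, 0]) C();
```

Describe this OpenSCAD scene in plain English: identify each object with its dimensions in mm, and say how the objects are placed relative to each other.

A is a table: top 1146 mm (x) × 842 mm (y), 25 mm thick, upper face at z = 765 mm, on four round legs of 54 mm diameter, each leg's bounding box inset 16 mm from the nearest pair of top edges, running from z = 0 to the bottom of the top.

B is a spool: two coaxial disc flanges of radius 157 mm and thickness 23 mm, joined by a core cylinder of radius 41 mm and height 292 mm. The lower flange rests on z = 0 and the three cylinders share a vertical axis.

C is a straight ladder. Two 34×66 mm vertical rails, 1465 mm tall, stand 455 mm apart (outside-to-outside) with their front faces coplanar on the −y side. 4 rungs, each 66 mm deep and 24 mm tall, span between the inner faces of the rails, front faces flush with the rails. The lowest rung's underside is at z = 208 mm and rungs are spaced 328 mm apart (underside to underside).

The spool is on top of the table, centred. The ladder is against the table's +x side, with their −y faces flush.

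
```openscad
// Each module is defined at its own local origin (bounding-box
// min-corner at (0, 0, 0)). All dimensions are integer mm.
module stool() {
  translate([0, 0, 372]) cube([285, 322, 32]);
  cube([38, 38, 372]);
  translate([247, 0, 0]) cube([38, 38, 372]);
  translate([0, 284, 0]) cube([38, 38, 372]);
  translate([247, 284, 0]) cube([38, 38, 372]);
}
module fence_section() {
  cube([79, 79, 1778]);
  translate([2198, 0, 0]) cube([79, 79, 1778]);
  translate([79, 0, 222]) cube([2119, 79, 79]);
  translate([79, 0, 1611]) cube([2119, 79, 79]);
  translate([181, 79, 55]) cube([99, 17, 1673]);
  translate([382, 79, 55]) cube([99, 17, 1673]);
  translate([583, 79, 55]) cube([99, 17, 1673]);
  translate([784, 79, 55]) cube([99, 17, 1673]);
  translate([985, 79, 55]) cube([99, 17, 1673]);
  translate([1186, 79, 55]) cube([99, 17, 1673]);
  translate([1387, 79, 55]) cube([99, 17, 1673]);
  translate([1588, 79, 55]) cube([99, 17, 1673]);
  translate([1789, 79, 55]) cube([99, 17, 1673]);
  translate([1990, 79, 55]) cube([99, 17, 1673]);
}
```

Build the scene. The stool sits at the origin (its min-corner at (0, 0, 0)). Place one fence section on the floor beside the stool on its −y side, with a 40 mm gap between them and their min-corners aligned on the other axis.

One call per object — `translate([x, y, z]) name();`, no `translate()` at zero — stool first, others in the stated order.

stool();
translate([0, -136, 0]) fence_section();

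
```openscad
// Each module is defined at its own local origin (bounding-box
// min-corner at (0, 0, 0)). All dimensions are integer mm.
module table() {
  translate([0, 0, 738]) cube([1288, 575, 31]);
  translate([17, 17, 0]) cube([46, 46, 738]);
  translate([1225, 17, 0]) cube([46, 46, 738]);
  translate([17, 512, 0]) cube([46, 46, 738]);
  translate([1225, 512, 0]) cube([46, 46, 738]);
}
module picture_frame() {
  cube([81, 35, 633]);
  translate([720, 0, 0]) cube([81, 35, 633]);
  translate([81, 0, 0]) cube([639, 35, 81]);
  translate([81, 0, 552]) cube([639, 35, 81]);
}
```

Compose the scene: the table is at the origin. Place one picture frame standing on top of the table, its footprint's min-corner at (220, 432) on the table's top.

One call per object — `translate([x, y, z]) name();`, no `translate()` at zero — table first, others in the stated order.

table();
translate([220, 432, 769]) picture_frame();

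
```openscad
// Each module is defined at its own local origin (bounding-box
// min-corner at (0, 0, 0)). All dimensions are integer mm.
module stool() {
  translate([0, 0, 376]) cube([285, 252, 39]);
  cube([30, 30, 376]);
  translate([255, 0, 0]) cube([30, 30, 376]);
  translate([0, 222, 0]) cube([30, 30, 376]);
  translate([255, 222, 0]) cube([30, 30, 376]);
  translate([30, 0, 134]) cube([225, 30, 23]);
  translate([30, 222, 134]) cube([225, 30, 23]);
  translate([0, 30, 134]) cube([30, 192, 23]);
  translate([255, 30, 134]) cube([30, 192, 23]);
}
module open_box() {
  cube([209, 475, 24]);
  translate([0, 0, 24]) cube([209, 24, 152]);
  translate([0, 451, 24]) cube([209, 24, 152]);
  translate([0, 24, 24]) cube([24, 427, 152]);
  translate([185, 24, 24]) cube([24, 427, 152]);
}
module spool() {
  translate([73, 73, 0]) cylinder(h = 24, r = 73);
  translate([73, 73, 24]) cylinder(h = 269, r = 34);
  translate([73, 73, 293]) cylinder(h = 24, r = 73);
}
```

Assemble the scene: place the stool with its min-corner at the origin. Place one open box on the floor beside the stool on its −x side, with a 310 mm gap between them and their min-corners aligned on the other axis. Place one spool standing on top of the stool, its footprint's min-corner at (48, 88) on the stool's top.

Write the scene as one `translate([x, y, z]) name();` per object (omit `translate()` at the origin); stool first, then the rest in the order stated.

stool();
translate([-519, 0, 0]) open_box();
translate([48, 88, 415]) spool();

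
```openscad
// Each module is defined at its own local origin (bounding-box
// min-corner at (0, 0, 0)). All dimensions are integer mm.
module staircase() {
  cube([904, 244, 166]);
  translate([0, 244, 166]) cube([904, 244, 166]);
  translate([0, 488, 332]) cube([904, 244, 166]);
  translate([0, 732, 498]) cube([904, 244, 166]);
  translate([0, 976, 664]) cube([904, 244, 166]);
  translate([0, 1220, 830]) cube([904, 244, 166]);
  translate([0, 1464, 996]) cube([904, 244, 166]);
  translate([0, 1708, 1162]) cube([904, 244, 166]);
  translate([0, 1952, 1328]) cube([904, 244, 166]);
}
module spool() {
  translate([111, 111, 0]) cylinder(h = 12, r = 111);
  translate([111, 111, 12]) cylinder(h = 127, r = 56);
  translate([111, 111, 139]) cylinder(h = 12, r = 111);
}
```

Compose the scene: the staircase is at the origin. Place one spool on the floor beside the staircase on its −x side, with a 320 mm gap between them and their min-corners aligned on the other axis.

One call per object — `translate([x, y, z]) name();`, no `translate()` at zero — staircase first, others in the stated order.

staircase();
translate([-542, 0, 0]) spool();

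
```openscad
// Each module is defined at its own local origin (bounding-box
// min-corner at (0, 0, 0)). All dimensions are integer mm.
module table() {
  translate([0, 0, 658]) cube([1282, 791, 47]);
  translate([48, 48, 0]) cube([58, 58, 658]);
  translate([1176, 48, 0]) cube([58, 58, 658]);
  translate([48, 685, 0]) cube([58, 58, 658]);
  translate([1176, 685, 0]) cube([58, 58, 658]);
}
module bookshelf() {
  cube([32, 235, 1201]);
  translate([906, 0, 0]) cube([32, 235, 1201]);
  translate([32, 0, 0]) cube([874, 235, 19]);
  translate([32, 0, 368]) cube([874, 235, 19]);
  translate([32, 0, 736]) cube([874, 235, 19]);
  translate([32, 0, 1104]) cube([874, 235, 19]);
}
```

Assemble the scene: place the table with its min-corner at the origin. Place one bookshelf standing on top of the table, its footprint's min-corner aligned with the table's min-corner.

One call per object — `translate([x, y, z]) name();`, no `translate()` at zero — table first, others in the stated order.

table();
translate([0, 0, 705]) bookshelf();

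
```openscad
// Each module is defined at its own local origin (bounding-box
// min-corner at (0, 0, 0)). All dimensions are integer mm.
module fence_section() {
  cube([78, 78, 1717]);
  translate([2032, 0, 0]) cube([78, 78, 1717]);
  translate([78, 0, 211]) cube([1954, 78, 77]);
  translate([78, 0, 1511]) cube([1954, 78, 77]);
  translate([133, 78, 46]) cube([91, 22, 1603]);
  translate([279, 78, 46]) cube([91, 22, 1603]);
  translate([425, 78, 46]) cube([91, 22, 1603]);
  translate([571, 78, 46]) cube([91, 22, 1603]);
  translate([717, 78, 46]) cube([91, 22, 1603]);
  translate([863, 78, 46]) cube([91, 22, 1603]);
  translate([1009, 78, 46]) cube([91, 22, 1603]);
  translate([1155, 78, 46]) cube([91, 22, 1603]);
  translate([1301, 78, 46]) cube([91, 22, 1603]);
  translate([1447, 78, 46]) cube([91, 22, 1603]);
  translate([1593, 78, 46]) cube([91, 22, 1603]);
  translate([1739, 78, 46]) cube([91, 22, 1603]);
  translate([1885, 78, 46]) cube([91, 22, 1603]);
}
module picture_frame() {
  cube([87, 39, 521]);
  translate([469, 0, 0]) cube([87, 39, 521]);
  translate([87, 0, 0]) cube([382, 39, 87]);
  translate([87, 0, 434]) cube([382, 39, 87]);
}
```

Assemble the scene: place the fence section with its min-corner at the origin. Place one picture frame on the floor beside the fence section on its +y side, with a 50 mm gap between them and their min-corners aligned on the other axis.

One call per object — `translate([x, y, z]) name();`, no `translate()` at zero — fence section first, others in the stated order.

fence_section();
translate([0, 150, 0]) picture_frame();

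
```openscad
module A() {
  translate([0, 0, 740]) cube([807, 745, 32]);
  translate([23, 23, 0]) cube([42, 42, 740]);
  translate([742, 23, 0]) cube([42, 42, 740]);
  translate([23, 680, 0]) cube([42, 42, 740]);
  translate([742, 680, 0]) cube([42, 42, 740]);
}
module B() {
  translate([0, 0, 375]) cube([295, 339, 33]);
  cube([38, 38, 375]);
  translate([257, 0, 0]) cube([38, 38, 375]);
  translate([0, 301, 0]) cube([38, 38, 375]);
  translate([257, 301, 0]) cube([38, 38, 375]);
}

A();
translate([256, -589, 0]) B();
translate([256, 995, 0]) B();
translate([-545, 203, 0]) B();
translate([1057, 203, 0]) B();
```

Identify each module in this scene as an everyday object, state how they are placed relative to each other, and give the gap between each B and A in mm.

A is a table. B is a stool. Four stools sit around the table at the −y, +y, −x, +x sides. The gap between each stool and the table is 250 mm.

Each stool's nearest face is 250 mm from the table's bounding box.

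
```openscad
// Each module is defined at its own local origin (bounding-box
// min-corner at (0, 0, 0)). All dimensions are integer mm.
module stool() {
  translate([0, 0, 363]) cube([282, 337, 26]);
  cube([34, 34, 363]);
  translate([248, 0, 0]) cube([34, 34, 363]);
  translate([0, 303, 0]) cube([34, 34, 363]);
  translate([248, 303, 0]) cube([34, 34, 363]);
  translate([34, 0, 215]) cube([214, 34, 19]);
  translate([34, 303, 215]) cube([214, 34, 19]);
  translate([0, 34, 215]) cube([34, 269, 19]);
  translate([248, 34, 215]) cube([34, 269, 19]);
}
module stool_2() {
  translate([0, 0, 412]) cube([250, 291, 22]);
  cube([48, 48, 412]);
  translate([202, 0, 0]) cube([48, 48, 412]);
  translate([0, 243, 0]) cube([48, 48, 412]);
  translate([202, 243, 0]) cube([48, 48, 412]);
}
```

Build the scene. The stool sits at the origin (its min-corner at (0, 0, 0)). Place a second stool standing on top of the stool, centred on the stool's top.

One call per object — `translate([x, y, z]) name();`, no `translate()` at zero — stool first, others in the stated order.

stool();
translate([16, 23, 389]) stool_2();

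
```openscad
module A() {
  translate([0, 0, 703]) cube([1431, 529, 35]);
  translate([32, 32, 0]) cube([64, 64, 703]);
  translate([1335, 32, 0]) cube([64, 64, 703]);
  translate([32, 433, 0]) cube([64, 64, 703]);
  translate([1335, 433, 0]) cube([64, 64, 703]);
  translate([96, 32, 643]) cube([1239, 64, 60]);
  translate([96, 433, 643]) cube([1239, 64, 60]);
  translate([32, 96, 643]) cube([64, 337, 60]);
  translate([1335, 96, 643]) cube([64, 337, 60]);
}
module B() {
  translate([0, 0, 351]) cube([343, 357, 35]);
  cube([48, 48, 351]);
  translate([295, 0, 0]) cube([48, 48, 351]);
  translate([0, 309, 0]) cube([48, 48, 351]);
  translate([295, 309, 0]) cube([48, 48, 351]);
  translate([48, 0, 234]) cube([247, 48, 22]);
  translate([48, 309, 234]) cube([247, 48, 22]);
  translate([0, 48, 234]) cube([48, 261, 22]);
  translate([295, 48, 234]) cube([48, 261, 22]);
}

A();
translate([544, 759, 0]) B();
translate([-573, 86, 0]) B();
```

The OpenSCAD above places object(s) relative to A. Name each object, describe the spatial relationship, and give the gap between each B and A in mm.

Each stool's nearest face is 230 mm from the table's bounding box.

A is a table. B is a stool. Two stools sit around the table at the +y, −x sides. The gap between each stool and the table is 230 mm.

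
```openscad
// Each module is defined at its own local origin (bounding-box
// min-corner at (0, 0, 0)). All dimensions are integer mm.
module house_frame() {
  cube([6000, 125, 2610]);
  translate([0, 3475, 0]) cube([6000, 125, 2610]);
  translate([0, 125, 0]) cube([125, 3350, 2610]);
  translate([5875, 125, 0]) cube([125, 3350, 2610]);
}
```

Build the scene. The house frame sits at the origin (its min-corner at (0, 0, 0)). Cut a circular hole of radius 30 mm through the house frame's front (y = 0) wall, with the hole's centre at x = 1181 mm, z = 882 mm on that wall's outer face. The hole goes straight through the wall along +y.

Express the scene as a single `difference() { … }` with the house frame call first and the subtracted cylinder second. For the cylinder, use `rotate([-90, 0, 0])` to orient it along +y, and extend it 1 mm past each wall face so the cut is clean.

difference() {
  house_frame();
  translate([1181, -1, 882]) rotate([-90, 0, 0]) cylinder(h = 127, r = 30);
}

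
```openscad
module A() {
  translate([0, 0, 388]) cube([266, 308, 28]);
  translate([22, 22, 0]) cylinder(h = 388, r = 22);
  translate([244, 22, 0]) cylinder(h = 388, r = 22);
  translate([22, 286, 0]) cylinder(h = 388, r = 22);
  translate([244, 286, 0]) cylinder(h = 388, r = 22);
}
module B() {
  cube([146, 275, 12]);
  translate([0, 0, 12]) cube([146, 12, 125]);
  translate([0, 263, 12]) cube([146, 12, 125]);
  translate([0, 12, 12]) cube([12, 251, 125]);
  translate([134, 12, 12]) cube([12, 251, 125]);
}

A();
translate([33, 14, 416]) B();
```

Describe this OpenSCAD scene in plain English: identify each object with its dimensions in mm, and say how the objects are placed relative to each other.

A is a four-legged stool. The seat is 266×308 mm, 28 mm thick, top at z = 416 mm. It stands on four round legs, each 44 mm in diameter, from z = 0 to the seat underside, each leg's axis is inset half a diameter from the nearest pair of seat edges (so the leg's bounding box is flush with the corner).

B is an open-topped rectangular box: outside dimensions 146×275×137 mm, with a uniform wall and base thickness of 12 mm. The base is a full 146×275 slab on the floor; four walls sit on top of the base. The front and back walls (the −y and +y sides) span the full width; the two side walls fit between them.

The open box is on top of the stool.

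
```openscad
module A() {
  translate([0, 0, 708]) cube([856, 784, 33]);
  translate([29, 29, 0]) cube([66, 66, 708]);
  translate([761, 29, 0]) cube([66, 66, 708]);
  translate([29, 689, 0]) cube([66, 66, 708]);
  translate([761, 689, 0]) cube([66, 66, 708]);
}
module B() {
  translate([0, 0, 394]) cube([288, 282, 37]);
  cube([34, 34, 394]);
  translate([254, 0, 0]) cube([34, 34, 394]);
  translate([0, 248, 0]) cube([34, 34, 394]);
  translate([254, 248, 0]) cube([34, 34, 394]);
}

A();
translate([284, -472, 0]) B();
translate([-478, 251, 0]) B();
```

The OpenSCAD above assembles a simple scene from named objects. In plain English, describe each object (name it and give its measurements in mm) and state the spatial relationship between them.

A is a rectangular dining table. The top is 856×784×33 mm with its upper surface at z = 741 mm. It stands on four 66×66 mm square legs, each inset 29 mm from the nearest pair of top edges, running from the floor to the underside of the top.

B is a simple wooden stool: a rectangular seat 288 mm (x) by 282 mm (y), 37 mm thick, top face at z = 431 mm, on four square legs, each 34×34 mm in cross-section. The legs rest on z = 0, each flush with a corner of the seat.

Two stools sit around the table at the −y, −x sides.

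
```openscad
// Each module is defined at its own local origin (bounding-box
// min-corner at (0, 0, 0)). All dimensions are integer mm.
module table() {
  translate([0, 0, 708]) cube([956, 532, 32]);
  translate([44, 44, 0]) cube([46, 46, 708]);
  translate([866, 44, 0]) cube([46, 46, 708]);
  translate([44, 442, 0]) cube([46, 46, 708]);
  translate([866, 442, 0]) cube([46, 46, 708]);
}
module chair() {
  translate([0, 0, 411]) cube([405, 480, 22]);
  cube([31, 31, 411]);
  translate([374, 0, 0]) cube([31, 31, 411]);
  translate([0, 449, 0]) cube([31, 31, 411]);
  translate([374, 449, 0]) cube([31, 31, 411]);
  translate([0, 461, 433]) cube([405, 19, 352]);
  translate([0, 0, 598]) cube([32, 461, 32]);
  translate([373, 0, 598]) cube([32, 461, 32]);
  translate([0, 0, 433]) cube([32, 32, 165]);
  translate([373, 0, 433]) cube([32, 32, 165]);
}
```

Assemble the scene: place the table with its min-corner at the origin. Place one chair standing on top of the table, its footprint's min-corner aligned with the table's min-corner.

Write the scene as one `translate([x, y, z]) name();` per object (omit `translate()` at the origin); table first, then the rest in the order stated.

table();
translate([0, 0, 740]) chair();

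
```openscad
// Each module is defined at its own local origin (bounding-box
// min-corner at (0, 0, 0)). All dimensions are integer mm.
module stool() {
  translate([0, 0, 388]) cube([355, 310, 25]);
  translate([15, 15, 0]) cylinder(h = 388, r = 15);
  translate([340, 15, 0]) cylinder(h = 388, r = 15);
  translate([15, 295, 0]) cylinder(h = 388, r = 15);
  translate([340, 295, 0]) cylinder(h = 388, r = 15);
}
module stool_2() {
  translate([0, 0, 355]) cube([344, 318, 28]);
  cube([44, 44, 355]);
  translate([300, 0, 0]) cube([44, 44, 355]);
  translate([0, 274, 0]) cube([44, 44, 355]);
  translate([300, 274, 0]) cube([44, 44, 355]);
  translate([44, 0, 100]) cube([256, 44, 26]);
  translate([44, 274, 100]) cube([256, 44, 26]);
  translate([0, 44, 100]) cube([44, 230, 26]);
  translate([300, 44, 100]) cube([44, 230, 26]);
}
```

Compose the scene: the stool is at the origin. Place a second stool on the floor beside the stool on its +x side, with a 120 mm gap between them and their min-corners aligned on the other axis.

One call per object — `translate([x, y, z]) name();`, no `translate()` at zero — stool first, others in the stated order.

stool();
translate([475, 0, 0]) stool_2();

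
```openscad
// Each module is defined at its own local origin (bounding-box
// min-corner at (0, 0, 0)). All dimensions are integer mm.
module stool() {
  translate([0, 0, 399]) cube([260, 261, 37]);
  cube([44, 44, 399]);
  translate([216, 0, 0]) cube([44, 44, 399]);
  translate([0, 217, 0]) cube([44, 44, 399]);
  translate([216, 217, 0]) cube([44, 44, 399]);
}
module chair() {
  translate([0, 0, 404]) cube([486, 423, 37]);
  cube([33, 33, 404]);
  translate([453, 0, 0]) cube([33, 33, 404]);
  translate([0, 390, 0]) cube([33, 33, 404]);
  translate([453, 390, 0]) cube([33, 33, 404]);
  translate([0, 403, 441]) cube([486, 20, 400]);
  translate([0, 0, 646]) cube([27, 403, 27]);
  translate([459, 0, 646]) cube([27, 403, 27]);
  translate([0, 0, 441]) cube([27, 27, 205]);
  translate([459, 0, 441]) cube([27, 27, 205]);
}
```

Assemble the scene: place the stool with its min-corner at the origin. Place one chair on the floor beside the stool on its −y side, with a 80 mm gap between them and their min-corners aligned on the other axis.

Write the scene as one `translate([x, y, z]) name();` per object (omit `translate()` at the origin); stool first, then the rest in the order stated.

stool();
translate([0, -503, 0]) chair();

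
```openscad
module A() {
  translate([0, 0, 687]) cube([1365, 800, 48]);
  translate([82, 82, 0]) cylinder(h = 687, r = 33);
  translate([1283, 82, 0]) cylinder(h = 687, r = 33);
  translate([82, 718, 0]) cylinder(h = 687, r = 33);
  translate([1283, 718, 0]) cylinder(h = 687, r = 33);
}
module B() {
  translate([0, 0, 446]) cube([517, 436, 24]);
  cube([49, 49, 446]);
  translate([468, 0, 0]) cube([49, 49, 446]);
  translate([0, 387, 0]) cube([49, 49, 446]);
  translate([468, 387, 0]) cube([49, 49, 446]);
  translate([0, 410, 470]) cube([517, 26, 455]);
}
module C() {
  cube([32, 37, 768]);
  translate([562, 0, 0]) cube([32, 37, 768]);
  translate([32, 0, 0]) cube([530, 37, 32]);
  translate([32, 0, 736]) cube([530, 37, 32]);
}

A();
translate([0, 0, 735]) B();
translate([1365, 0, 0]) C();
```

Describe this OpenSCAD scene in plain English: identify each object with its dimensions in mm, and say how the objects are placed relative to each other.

A is a table with a 1365×800 mm rectangular top, 48 mm thick, top surface at z = 735 mm, supported by four round legs of 66 mm diameter, each leg's bounding box inset 49 mm from the nearest pair of top edges, running from the floor.

B is a chair: 517×436 mm seat, 24 mm thick, top at z = 470 mm, on four 49 mm square corner legs flush with the seat edges. A 26 mm thick backrest slab spans the full seat width, extending 455 mm above the seat top, its back face flush with the seat's +y edge.

C is a rectangular picture frame lying in the x–z plane (depth along y). The opening is 530 mm wide (x) by 704 mm tall (z), surrounded by a border 32 mm wide on all four sides. The frame is 37 mm deep and is made of two full-height vertical stiles with two horizontal rails fitted between them.

The chair is on top of the table. The picture frame is against the table's +x side, with their −y faces flush.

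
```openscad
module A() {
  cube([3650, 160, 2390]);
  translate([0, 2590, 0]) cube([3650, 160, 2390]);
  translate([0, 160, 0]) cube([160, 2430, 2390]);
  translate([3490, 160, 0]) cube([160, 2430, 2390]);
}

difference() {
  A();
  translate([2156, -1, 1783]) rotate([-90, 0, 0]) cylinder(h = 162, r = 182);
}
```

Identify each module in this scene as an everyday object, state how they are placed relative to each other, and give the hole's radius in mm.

A is a house frame. The house frame has a circular hole through its front wall. The hole's radius is 182 mm.

The subtracted cylinder has r = 182 mm.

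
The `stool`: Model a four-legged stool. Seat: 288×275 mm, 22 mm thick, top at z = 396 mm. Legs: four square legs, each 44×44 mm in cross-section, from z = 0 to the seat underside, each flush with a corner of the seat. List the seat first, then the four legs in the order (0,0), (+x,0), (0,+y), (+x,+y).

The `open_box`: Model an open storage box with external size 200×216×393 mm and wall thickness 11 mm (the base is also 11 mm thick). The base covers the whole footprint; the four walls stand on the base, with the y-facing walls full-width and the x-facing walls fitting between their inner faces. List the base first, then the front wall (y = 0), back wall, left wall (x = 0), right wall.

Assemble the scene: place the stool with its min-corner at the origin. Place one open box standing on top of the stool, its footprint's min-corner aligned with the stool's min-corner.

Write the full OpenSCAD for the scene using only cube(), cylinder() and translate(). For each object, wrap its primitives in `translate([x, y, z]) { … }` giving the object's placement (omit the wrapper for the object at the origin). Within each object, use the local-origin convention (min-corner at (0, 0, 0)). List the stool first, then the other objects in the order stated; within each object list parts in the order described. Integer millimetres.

translate([0, 0, 374]) cube([288, 275, 22]);
cube([44, 44, 374]);
translate([244, 0, 0]) cube([44, 44, 374]);
translate([0, 231, 0]) cube([44, 44, 374]);
translate([244, 231, 0]) cube([44, 44, 374]);
translate([0, 0, 396]) {
  cube([200, 216, 11]);
  translate([0, 0, 11]) cube([200, 11, 382]);
  translate([0, 205, 11]) cube([200, 11, 382]);
  translate([0, 11, 11]) cube([11, 194, 382]);
  translate([189, 11, 11]) cube([11, 194, 382]);
}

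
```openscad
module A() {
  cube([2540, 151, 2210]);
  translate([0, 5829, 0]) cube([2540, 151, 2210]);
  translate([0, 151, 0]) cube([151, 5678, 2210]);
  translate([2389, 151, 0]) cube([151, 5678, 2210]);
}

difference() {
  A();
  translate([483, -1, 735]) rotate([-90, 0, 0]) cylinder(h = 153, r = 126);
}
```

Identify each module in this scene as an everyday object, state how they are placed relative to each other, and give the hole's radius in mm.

The subtracted cylinder has r = 126 mm.

A is a house frame. The house frame has a circular hole through its front wall. The hole's radius is 126 mm.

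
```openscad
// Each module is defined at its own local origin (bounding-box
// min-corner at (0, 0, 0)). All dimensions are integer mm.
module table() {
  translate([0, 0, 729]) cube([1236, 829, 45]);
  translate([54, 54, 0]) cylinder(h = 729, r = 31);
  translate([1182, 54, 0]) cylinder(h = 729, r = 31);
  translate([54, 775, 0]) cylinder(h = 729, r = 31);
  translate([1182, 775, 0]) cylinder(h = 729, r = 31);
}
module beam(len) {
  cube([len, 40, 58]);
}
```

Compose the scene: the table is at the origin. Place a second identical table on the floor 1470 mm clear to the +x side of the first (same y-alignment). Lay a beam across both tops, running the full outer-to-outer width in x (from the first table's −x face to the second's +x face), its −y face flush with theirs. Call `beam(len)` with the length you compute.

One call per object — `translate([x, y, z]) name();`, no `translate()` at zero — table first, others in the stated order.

table();
translate([2706, 0, 0]) table();
translate([0, 0, 774]) beam(3942);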